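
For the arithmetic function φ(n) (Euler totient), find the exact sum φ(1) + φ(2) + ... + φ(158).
Σ_{n ≤ 158} φ(n) = 7638

Compute φ(n) for each 1 ≤ n ≤ 158: φ(1) = 1, φ(2) = 1, φ(3) = 2, φ(4) = 2, φ(5) = 4, φ(6) = 2, φ(7) = 6, φ(8) = 4, φ(9) = 6, φ(10) = 4, φ(11) = 10, φ(12) = 4, φ(13) = 12, φ(14) = 6, φ(15) = 8, φ(16) = 8, φ(17) = 16, φ(18) = 6, φ(19) = 18, φ(20) = 8, φ(21) = 12, φ(22) = 10, φ(23) = 22, φ(24) = 8, φ(25) = 20, φ(26) = 12, φ(27) = 18, φ(28) = 12, φ(29) = 28, φ(30) = 8, φ(31) = 30, φ(32) = 16, φ(33) = 20, φ(34) = 16, φ(35) = 24, φ(36) = 12, φ(37) = 36, φ(38) = 18, φ(39) = 24, φ(40) = 16, φ(41) = 40, φ(42) = 12, φ(43) = 42, φ(44) = 20, φ(45) = 24, φ(46) = 22, φ(47) = 46, φ(48) = 16, φ(49) = 42, φ(50) = 20, φ(51) = 32, φ(52) = 24, φ(53) = 52, φ(54) = 18, φ(55) = 40, φ(56) = 24, φ(57) = 36, φ(58) = 28, φ(59) = 58, φ(60) = 16, φ(61) = 60, φ(62) = 30, φ(63) = 36, φ(64) = 32, φ(65) = 48, φ(66) = 20, φ(67) = 66, φ(68) = 32, φ(69) = 44, φ(70) = 24, φ(71) = 70, φ(72) = 24, φ(73) = 72, φ(74) = 36, φ(75) = 40, φ(76) = 36, φ(77) = 60, φ(78) = 24, φ(79) = 78, φ(80) = 32, φ(81) = 54, φ(82) = 40, φ(83) = 82, φ(84) = 24, φ(85) = 64, φ(86) = 42, φ(87) = 56, φ(88) = 40, φ(89) = 88, φ(90) = 24, φ(91) = 72, φ(92) = 44, φ(93) = 60, φ(94) = 46, φ(95) = 72, φ(96) = 32, φ(97) = 96, φ(98) = 42, φ(99) = 60, φ(100) = 40, φ(101) = 100, φ(102) = 32, φ(103) = 102, φ(104) = 48, φ(105) = 48, φ(106) = 52, φ(107) = 106, φ(108) = 36, φ(109) = 108, φ(110) = 40, φ(111) = 72, φ(112) = 48, φ(113) = 112, φ(114) = 36, φ(115) = 88, φ(116) = 56, φ(117) = 72, φ(118) = 58, φ(119) = 96, φ(120) = 32, φ(121) = 110, φ(122) = 60, φ(123) = 80, φ(124) = 60, φ(125) = 100, φ(126) = 36, φ(127) = 126, φ(128) = 64, φ(129) = 84, φ(130) = 48, φ(131) = 130, φ(132) = 40, φ(133) = 108, φ(134) = 66, φ(135) = 72, φ(136) = 64, φ(137) = 136, φ(138) = 44, φ(139) = 138, φ(140) = 48, φ(141) = 92, φ(142) = 70, φ(143) = 120, φ(144) = 48, φ(145) = 112, φ(146) = 72, φ(147) = 84, φ(148) = 72, φ(149) = 148, φ(150) = 40, φ(151) = 150, φ(152) = 72, φ(153) = 96, φ(154) = 60, φ(155) = 120, φ(156) = 48, φ(157) = 156, φ(158) = 78. Summing all 158 values: 7638. (Average order: Σ_{n ≤ x} φ(n) ~ (3/π²) x². For x = 158, (3/π²)·158² ≈ 7588.15.)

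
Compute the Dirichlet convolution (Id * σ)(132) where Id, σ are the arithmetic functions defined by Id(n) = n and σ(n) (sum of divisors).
(Id * σ)(132) = 2737

Divisors of 132: [1, 2, 3, 4, 6, 11, 12, 22, 33, 44, 66, 132]. For each d | 132:
  d = 1: Id(1) · σ(132/1) = 1 · 336 = 336
  d = 2: Id(2) · σ(132/2) = 2 · 144 = 288
  d = 3: Id(3) · σ(132/3) = 3 · 84 = 252
  d = 4: Id(4) · σ(132/4) = 4 · 48 = 192
  d = 6: Id(6) · σ(132/6) = 6 · 36 = 216
  d = 11: Id(11) · σ(132/11) = 11 · 28 = 308
  d = 12: Id(12) · σ(132/12) = 12 · 12 = 144
  d = 22: Id(22) · σ(132/22) = 22 · 12 = 264
  d = 33: Id(33) · σ(132/33) = 33 · 7 = 231
  d = 44: Id(44) · σ(132/44) = 44 · 4 = 176
  d = 66: Id(66) · σ(132/66) = 66 · 3 = 198
  d = 132: Id(132) · σ(132/132) = 132 · 1 = 132
Summing: (Id * σ)(132) = 336 + 288 + 252 + 192 + 216 + 308 + 144 + 264 + 231 + 176 + 198 + 132 = 2737.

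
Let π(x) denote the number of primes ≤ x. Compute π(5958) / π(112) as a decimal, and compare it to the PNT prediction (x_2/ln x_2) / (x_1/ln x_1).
π(5958)/π(112) = 781/29 ≈ 26.9310;  PNT prediction ≈ 28.8763.

π(112) = 29 and π(5958) = 781, so π(5958)/π(112) ≈ 26.9310. The PNT-predicted ratio is (5958/ln(5958)) / (112/ln(112)) ≈ 28.8763. The two agree to within a few percent, as expected.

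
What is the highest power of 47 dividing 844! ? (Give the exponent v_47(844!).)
v_47(844!) = 17

Legendre's formula: v_p(n!) = Σ_{k ≥ 1} ⌊n / p^k⌋. For p = 47, n = 844, the terms are:
  ⌊844/47^1⌋ = ⌊844/47⌋ = 17
(the next term ⌊844/47^2⌋ = 0, terminating the sum). Summing: v_47(844!) = 17 = 17.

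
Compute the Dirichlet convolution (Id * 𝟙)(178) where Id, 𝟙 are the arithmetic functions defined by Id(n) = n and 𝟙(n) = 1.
(Id * 𝟙)(178) = 270

Divisors of 178: [1, 2, 89, 178]. For each d | 178:
  d = 1: Id(1) · 𝟙(178/1) = 1 · 1 = 1
  d = 2: Id(2) · 𝟙(178/2) = 2 · 1 = 2
  d = 89: Id(89) · 𝟙(178/89) = 89 · 1 = 89
  d = 178: Id(178) · 𝟙(178/178) = 178 · 1 = 178
Summing: (Id * 𝟙)(178) = 1 + 2 + 89 + 178 = 270.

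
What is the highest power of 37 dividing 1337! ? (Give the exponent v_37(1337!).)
v_37(1337!) = 36

Legendre's formula: v_p(n!) = Σ_{k ≥ 1} ⌊n / p^k⌋. For p = 37, n = 1337, the terms are:
  ⌊1337/37^1⌋ = ⌊1337/37⌋ = 36
(the next term ⌊1337/37^2⌋ = 0, terminating the sum). Summing: v_37(1337!) = 36 = 36.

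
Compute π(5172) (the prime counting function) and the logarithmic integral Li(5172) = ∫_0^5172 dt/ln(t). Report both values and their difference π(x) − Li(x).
π(5172) = 689;  Li(5172) ≈ 704.44;  π(x) − Li(x) ≈ -15.44.

Direct count of primes ≤ 5172 gives π(5172) = 689. Numerical evaluation of the logarithmic integral gives Li(5172) ≈ 704.44. The difference π(x) − Li(x) ≈ -15.44 is typically negative for small/moderate x (Li(x) overestimates), though Littlewood's theorem shows this sign changes infinitely often.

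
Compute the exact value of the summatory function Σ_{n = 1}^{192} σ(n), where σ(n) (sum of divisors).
Σ_{n ≤ 192} σ(n) = 30490

Compute σ(n) for each 1 ≤ n ≤ 192: σ(1) = 1, σ(2) = 3, σ(3) = 4, σ(4) = 7, σ(5) = 6, σ(6) = 12, σ(7) = 8, σ(8) = 15, σ(9) = 13, σ(10) = 18, σ(11) = 12, σ(12) = 28, σ(13) = 14, σ(14) = 24, σ(15) = 24, σ(16) = 31, σ(17) = 18, σ(18) = 39, σ(19) = 20, σ(20) = 42, σ(21) = 32, σ(22) = 36, σ(23) = 24, σ(24) = 60, σ(25) = 31, σ(26) = 42, σ(27) = 40, σ(28) = 56, σ(29) = 30, σ(30) = 72, σ(31) = 32, σ(32) = 63, σ(33) = 48, σ(34) = 54, σ(35) = 48, σ(36) = 91, σ(37) = 38, σ(38) = 60, σ(39) = 56, σ(40) = 90, σ(41) = 42, σ(42) = 96, σ(43) = 44, σ(44) = 84, σ(45) = 78, σ(46) = 72, σ(47) = 48, σ(48) = 124, σ(49) = 57, σ(50) = 93, σ(51) = 72, σ(52) = 98, σ(53) = 54, σ(54) = 120, σ(55) = 72, σ(56) = 120, σ(57) = 80, σ(58) = 90, σ(59) = 60, σ(60) = 168, σ(61) = 62, σ(62) = 96, σ(63) = 104, σ(64) = 127, σ(65) = 84, σ(66) = 144, σ(67) = 68, σ(68) = 126, σ(69) = 96, σ(70) = 144, σ(71) = 72, σ(72) = 195, σ(73) = 74, σ(74) = 114, σ(75) = 124, σ(76) = 140, σ(77) = 96, σ(78) = 168, σ(79) = 80, σ(80) = 186, σ(81) = 121, σ(82) = 126, σ(83) = 84, σ(84) = 224, σ(85) = 108, σ(86) = 132, σ(87) = 120, σ(88) = 180, σ(89) = 90, σ(90) = 234, σ(91) = 112, σ(92) = 168, σ(93) = 128, σ(94) = 144, σ(95) = 120, σ(96) = 252, σ(97) = 98, σ(98) = 171, σ(99) = 156, σ(100) = 217, σ(101) = 102, σ(102) = 216, σ(103) = 104, σ(104) = 210, σ(105) = 192, σ(106) = 162, σ(107) = 108, σ(108) = 280, σ(109) = 110, σ(110) = 216, σ(111) = 152, σ(112) = 248, σ(113) = 114, σ(114) = 240, σ(115) = 144, σ(116) = 210, σ(117) = 182, σ(118) = 180, σ(119) = 144, σ(120) = 360, σ(121) = 133, σ(122) = 186, σ(123) = 168, σ(124) = 224, σ(125) = 156, σ(126) = 312, σ(127) = 128, σ(128) = 255, σ(129) = 176, σ(130) = 252, σ(131) = 132, σ(132) = 336, σ(133) = 160, σ(134) = 204, σ(135) = 240, σ(136) = 270, σ(137) = 138, σ(138) = 288, σ(139) = 140, σ(140) = 336, σ(141) = 192, σ(142) = 216, σ(143) = 168, σ(144) = 403, σ(145) = 180, σ(146) = 222, σ(147) = 228, σ(148) = 266, σ(149) = 150, σ(150) = 372, σ(151) = 152, σ(152) = 300, σ(153) = 234, σ(154) = 288, σ(155) = 192, σ(156) = 392, σ(157) = 158, σ(158) = 240, σ(159) = 216, σ(160) = 378, σ(161) = 192, σ(162) = 363, σ(163) = 164, σ(164) = 294, σ(165) = 288, σ(166) = 252, σ(167) = 168, σ(168) = 480, σ(169) = 183, σ(170) = 324, σ(171) = 260, σ(172) = 308, σ(173) = 174, σ(174) = 360, σ(175) = 248, σ(176) = 372, σ(177) = 240, σ(178) = 270, σ(179) = 180, σ(180) = 546, σ(181) = 182, σ(182) = 336, σ(183) = 248, σ(184) = 360, σ(185) = 228, σ(186) = 384, σ(187) = 216, σ(188) = 336, σ(189) = 320, σ(190) = 360, σ(191) = 192, σ(192) = 508. Summing all 192 values: 30490. (Average order: Σ_{n ≤ x} σ(n) ~ (π²/12) x². For x = 192, (π²/12)·192² ≈ 30319.42.)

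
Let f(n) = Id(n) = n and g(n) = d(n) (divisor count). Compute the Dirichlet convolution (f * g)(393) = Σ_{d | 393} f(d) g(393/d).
(Id * d)(393) = 665

Divisors of 393: [1, 3, 131, 393]. For each d | 393:
  d = 1: Id(1) · d(393/1) = 1 · 4 = 4
  d = 3: Id(3) · d(393/3) = 3 · 2 = 6
  d = 131: Id(131) · d(393/131) = 131 · 2 = 262
  d = 393: Id(393) · d(393/393) = 393 · 1 = 393
Summing: (Id * d)(393) = 4 + 6 + 262 + 393 = 665.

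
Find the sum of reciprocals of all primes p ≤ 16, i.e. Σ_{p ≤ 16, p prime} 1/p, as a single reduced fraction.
Σ 1/p = 40361/30030

π(16) = 6, so the primes ≤ 16 are [2, 3, 5, 7, 11, 13]. Summing 1/p over these primes: 40361/30030 ≈ 1.3440. Mertens estimate ln ln(16) + 0.2615 ≈ 1.2813.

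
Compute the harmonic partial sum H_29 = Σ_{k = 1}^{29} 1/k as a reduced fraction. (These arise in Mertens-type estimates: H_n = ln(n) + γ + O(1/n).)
H_29 = 9227046511387/2329089562800

Direct summation: H_29 = 1 + 1/2 + ... + 1/29. The least common denominator is lcm(1, ..., 29) = 2329089562800; over this denominator the numerator is 2329089562800 + 1164544781400 + 776363187600 + 582272390700 + 465817912560 + 388181593800 + 332727080400 + 291136195350 + 258787729200 + 232908956280 + 211735414800 + 194090796900 + 179160735600 + 166363540200 + 155272637520 + 145568097675 + 137005268400 + 129393864600 + 122583661200 + 116454478140 + 110909026800 + 105867707400 + 101264763600 + 97045398450 + 93163582512 + 89580367800 + 86262576400 + 83181770100 + 80313433200 = 9227046511387, so H_29 = 9227046511387/2329089562800 (already in lowest terms) ≈ 3.96165. (The PNT-adjacent estimate ln(29) + γ ≈ 3.94451 matches within O(1/n).)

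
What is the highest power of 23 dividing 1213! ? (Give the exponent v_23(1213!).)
v_23(1213!) = 54

Legendre's formula: v_p(n!) = Σ_{k ≥ 1} ⌊n / p^k⌋. For p = 23, n = 1213, the terms are:
  ⌊1213/23^1⌋ = ⌊1213/23⌋ = 52
  ⌊1213/23^2⌋ = ⌊1213/529⌋ = 2
(the next term ⌊1213/23^3⌋ = 0, terminating the sum). Summing: v_23(1213!) = 52 + 2 = 54.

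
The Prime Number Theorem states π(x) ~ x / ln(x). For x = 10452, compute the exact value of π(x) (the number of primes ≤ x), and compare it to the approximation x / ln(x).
π(10452) = 1277;  x/ln(x) ≈ 1129.39;  relative error ≈ 11.56%.

Directly count primes up to 10452: π(10452) = 1277. The PNT approximation gives 10452/ln(10452) ≈ 10452/9.25455 ≈ 1129.39. Relative error (π(x) − x/ln(x)) / π(x) ≈ 11.56%; the approximation is known to undercount slightly (Li(x) is a better estimate).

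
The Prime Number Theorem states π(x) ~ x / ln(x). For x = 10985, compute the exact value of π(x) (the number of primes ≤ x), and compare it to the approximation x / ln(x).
π(10985) = 1333;  x/ln(x) ≈ 1180.64;  relative error ≈ 11.43%.

Directly count primes up to 10985: π(10985) = 1333. The PNT approximation gives 10985/ln(10985) ≈ 10985/9.30429 ≈ 1180.64. Relative error (π(x) − x/ln(x)) / π(x) ≈ 11.43%; the approximation is known to undercount slightly (Li(x) is a better estimate).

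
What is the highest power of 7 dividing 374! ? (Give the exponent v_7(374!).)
v_7(374!) = 61

Legendre's formula: v_p(n!) = Σ_{k ≥ 1} ⌊n / p^k⌋. For p = 7, n = 374, the terms are:
  ⌊374/7^1⌋ = ⌊374/7⌋ = 53
  ⌊374/7^2⌋ = ⌊374/49⌋ = 7
  ⌊374/7^3⌋ = ⌊374/343⌋ = 1
(the next term ⌊374/7^4⌋ = 0, terminating the sum). Summing: v_7(374!) = 53 + 7 + 1 = 61.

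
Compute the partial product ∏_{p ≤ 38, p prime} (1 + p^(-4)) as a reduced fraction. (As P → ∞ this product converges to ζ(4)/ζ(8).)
∏ = 706902957735712331680943125904125462935190109312/655798773317600826641830943030775489929079680625

The primes p ≤ 38 are [2, 3, 5, 7, 11, 13, 17, 19, 23, 29, 31, 37]. For each, (1 + 1/p^4) = (p^4 + 1)/p^4. Multiplying these fractions over p ∈ [2, 3, 5, 7, 11, 13, 17, 19, 23, 29, 31, 37] gives 706902957735712331680943125904125462935190109312/655798773317600826641830943030775489929079680625. (In the limit P → ∞ this tends to ζ(4)/ζ(8).)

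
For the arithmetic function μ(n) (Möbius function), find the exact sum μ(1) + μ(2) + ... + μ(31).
Σ_{n ≤ 31} μ(n) = -4

Compute μ(n) for each 1 ≤ n ≤ 31: μ(1) = 1, μ(2) = -1, μ(3) = -1, μ(4) = 0, μ(5) = -1, μ(6) = 1, μ(7) = -1, μ(8) = 0, μ(9) = 0, μ(10) = 1, μ(11) = -1, μ(12) = 0, μ(13) = -1, μ(14) = 1, μ(15) = 1, μ(16) = 0, μ(17) = -1, μ(18) = 0, μ(19) = -1, μ(20) = 0, μ(21) = 1, μ(22) = 1, μ(23) = -1, μ(24) = 0, μ(25) = 0, μ(26) = 1, μ(27) = 0, μ(28) = 0, μ(29) = -1, μ(30) = -1, μ(31) = -1. Summing all 31 values: -4. (Mertens function M(x) = Σ_{n ≤ x} μ(n); on average M(x) should be small (PNT ⟺ M(x) = o(x)).)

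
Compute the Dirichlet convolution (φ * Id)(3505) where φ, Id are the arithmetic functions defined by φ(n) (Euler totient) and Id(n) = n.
(φ * Id)(3505) = 12609

Divisors of 3505: [1, 5, 701, 3505]. For each d | 3505:
  d = 1: φ(1) · Id(3505/1) = 1 · 3505 = 3505
  d = 5: φ(5) · Id(3505/5) = 4 · 701 = 2804
  d = 701: φ(701) · Id(3505/701) = 700 · 5 = 3500
  d = 3505: φ(3505) · Id(3505/3505) = 2800 · 1 = 2800
Summing: (φ * Id)(3505) = 3505 + 2804 + 3500 + 2800 = 12609.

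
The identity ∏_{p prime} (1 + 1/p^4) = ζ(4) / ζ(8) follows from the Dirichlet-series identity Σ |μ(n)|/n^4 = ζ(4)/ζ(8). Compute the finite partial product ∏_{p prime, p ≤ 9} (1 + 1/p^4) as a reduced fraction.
∏ = 262011361/243101250

The primes p ≤ 9 are [2, 3, 5, 7]. For each, (1 + 1/p^4) = (p^4 + 1)/p^4. Multiplying these fractions over p ∈ [2, 3, 5, 7] gives 262011361/243101250. (In the limit P → ∞ this tends to ζ(4)/ζ(8).)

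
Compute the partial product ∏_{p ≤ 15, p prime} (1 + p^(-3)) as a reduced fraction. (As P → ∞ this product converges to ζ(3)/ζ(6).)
∏ = 431631936/365525875

The primes p ≤ 15 are [2, 3, 5, 7, 11, 13]. For each, (1 + 1/p^3) = (p^3 + 1)/p^3. Multiplying these fractions over p ∈ [2, 3, 5, 7, 11, 13] gives 431631936/365525875. (In the limit P → ∞ this tends to ζ(3)/ζ(6).)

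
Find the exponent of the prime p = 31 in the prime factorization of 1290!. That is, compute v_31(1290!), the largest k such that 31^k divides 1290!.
v_31(1290!) = 42

Legendre's formula: v_p(n!) = Σ_{k ≥ 1} ⌊n / p^k⌋. For p = 31, n = 1290, the terms are:
  ⌊1290/31^1⌋ = ⌊1290/31⌋ = 41
  ⌊1290/31^2⌋ = ⌊1290/961⌋ = 1
(the next term ⌊1290/31^3⌋ = 0, terminating the sum). Summing: v_31(1290!) = 41 + 1 = 42.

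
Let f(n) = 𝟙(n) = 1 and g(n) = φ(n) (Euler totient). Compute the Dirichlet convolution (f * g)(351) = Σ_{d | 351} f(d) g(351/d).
(𝟙 * φ)(351) = 351

Divisors of 351: [1, 3, 9, 13, 27, 39, 117, 351]. For each d | 351:
  d = 1: 𝟙(1) · φ(351/1) = 1 · 216 = 216
  d = 3: 𝟙(3) · φ(351/3) = 1 · 72 = 72
  d = 9: 𝟙(9) · φ(351/9) = 1 · 24 = 24
  d = 13: 𝟙(13) · φ(351/13) = 1 · 18 = 18
  d = 27: 𝟙(27) · φ(351/27) = 1 · 12 = 12
  d = 39: 𝟙(39) · φ(351/39) = 1 · 6 = 6
  d = 117: 𝟙(117) · φ(351/117) = 1 · 2 = 2
  d = 351: 𝟙(351) · φ(351/351) = 1 · 1 = 1
Summing: (𝟙 * φ)(351) = 216 + 72 + 24 + 18 + 12 + 6 + 2 + 1 = 351.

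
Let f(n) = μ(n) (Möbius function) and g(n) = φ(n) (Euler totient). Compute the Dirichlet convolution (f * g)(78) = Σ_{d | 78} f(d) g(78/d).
(μ * φ)(78) = 0

Divisors of 78: [1, 2, 3, 6, 13, 26, 39, 78]. For each d | 78:
  d = 1: μ(1) · φ(78/1) = 1 · 24 = 24
  d = 2: μ(2) · φ(78/2) = -1 · 24 = -24
  d = 3: μ(3) · φ(78/3) = -1 · 12 = -12
  d = 6: μ(6) · φ(78/6) = 1 · 12 = 12
  d = 13: μ(13) · φ(78/13) = -1 · 2 = -2
  d = 26: μ(26) · φ(78/26) = 1 · 2 = 2
  d = 39: μ(39) · φ(78/39) = 1 · 1 = 1
  d = 78: μ(78) · φ(78/78) = -1 · 1 = -1
Summing: (μ * φ)(78) = 24 + -24 + -12 + 12 + -2 + 2 + 1 + -1 = 0.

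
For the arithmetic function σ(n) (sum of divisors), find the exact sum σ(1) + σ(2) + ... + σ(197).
Σ_{n ≤ 197} σ(n) = 31911

Compute σ(n) for each 1 ≤ n ≤ 197: σ(1) = 1, σ(2) = 3, σ(3) = 4, σ(4) = 7, σ(5) = 6, σ(6) = 12, σ(7) = 8, σ(8) = 15, σ(9) = 13, σ(10) = 18, σ(11) = 12, σ(12) = 28, σ(13) = 14, σ(14) = 24, σ(15) = 24, σ(16) = 31, σ(17) = 18, σ(18) = 39, σ(19) = 20, σ(20) = 42, σ(21) = 32, σ(22) = 36, σ(23) = 24, σ(24) = 60, σ(25) = 31, σ(26) = 42, σ(27) = 40, σ(28) = 56, σ(29) = 30, σ(30) = 72, σ(31) = 32, σ(32) = 63, σ(33) = 48, σ(34) = 54, σ(35) = 48, σ(36) = 91, σ(37) = 38, σ(38) = 60, σ(39) = 56, σ(40) = 90, σ(41) = 42, σ(42) = 96, σ(43) = 44, σ(44) = 84, σ(45) = 78, σ(46) = 72, σ(47) = 48, σ(48) = 124, σ(49) = 57, σ(50) = 93, σ(51) = 72, σ(52) = 98, σ(53) = 54, σ(54) = 120, σ(55) = 72, σ(56) = 120, σ(57) = 80, σ(58) = 90, σ(59) = 60, σ(60) = 168, σ(61) = 62, σ(62) = 96, σ(63) = 104, σ(64) = 127, σ(65) = 84, σ(66) = 144, σ(67) = 68, σ(68) = 126, σ(69) = 96, σ(70) = 144, σ(71) = 72, σ(72) = 195, σ(73) = 74, σ(74) = 114, σ(75) = 124, σ(76) = 140, σ(77) = 96, σ(78) = 168, σ(79) = 80, σ(80) = 186, σ(81) = 121, σ(82) = 126, σ(83) = 84, σ(84) = 224, σ(85) = 108, σ(86) = 132, σ(87) = 120, σ(88) = 180, σ(89) = 90, σ(90) = 234, σ(91) = 112, σ(92) = 168, σ(93) = 128, σ(94) = 144, σ(95) = 120, σ(96) = 252, σ(97) = 98, σ(98) = 171, σ(99) = 156, σ(100) = 217, σ(101) = 102, σ(102) = 216, σ(103) = 104, σ(104) = 210, σ(105) = 192, σ(106) = 162, σ(107) = 108, σ(108) = 280, σ(109) = 110, σ(110) = 216, σ(111) = 152, σ(112) = 248, σ(113) = 114, σ(114) = 240, σ(115) = 144, σ(116) = 210, σ(117) = 182, σ(118) = 180, σ(119) = 144, σ(120) = 360, σ(121) = 133, σ(122) = 186, σ(123) = 168, σ(124) = 224, σ(125) = 156, σ(126) = 312, σ(127) = 128, σ(128) = 255, σ(129) = 176, σ(130) = 252, σ(131) = 132, σ(132) = 336, σ(133) = 160, σ(134) = 204, σ(135) = 240, σ(136) = 270, σ(137) = 138, σ(138) = 288, σ(139) = 140, σ(140) = 336, σ(141) = 192, σ(142) = 216, σ(143) = 168, σ(144) = 403, σ(145) = 180, σ(146) = 222, σ(147) = 228, σ(148) = 266, σ(149) = 150, σ(150) = 372, σ(151) = 152, σ(152) = 300, σ(153) = 234, σ(154) = 288, σ(155) = 192, σ(156) = 392, σ(157) = 158, σ(158) = 240, σ(159) = 216, σ(160) = 378, σ(161) = 192, σ(162) = 363, σ(163) = 164, σ(164) = 294, σ(165) = 288, σ(166) = 252, σ(167) = 168, σ(168) = 480, σ(169) = 183, σ(170) = 324, σ(171) = 260, σ(172) = 308, σ(173) = 174, σ(174) = 360, σ(175) = 248, σ(176) = 372, σ(177) = 240, σ(178) = 270, σ(179) = 180, σ(180) = 546, σ(181) = 182, σ(182) = 336, σ(183) = 248, σ(184) = 360, σ(185) = 228, σ(186) = 384, σ(187) = 216, σ(188) = 336, σ(189) = 320, σ(190) = 360, σ(191) = 192, σ(192) = 508, σ(193) = 194, σ(194) = 294, σ(195) = 336, σ(196) = 399, σ(197) = 198. Summing all 197 values: 31911. (Average order: Σ_{n ≤ x} σ(n) ~ (π²/12) x². For x = 197, (π²/12)·197² ≈ 31919.12.)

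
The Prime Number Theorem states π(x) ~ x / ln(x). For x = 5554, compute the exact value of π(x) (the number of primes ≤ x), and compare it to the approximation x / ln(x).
π(5554) = 732;  x/ln(x) ≈ 644.15;  relative error ≈ 12.00%.

Directly count primes up to 5554: π(5554) = 732. The PNT approximation gives 5554/ln(5554) ≈ 5554/8.62227 ≈ 644.15. Relative error (π(x) − x/ln(x)) / π(x) ≈ 12.00%; the approximation is known to undercount slightly (Li(x) is a better estimate).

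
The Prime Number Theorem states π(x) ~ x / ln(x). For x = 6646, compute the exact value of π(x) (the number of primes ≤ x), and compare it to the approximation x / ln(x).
π(6646) = 856;  x/ln(x) ≈ 755.08;  relative error ≈ 11.79%.

Directly count primes up to 6646: π(6646) = 856. The PNT approximation gives 6646/ln(6646) ≈ 6646/8.80177 ≈ 755.08. Relative error (π(x) − x/ln(x)) / π(x) ≈ 11.79%; the approximation is known to undercount slightly (Li(x) is a better estimate).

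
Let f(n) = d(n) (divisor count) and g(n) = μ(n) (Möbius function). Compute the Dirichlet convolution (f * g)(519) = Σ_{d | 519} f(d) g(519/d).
(d * μ)(519) = 1

Divisors of 519: [1, 3, 173, 519]. For each d | 519:
  d = 1: d(1) · μ(519/1) = 1 · 1 = 1
  d = 3: d(3) · μ(519/3) = 2 · -1 = -2
  d = 173: d(173) · μ(519/173) = 2 · -1 = -2
  d = 519: d(519) · μ(519/519) = 4 · 1 = 4
Summing: (d * μ)(519) = 1 + -2 + -2 + 4 = 1.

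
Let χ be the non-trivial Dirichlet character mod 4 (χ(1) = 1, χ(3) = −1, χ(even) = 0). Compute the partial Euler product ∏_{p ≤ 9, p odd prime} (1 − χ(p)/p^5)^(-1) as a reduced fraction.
∏ = 12762815625/12811998848

The odd primes p ≤ 9 are [3, 5, 7]. For each, χ(p) = 1 if p ≡ 1 mod 4, χ(p) = −1 if p ≡ 3 mod 4. Taking (1 − χ(p)/p^5)^(-1) = p^5/(p^5 − χ(p)): (1 − (-1)/3^5)^(-1) · (1 − (1)/5^5)^(-1) · (1 − (-1)/7^5)^(-1) = 12762815625/12811998848.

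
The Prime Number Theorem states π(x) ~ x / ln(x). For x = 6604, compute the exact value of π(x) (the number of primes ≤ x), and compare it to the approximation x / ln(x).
π(6604) = 853;  x/ln(x) ≈ 750.84;  relative error ≈ 11.98%.

Directly count primes up to 6604: π(6604) = 853. The PNT approximation gives 6604/ln(6604) ≈ 6604/8.79543 ≈ 750.84. Relative error (π(x) − x/ln(x)) / π(x) ≈ 11.98%; the approximation is known to undercount slightly (Li(x) is a better estimate).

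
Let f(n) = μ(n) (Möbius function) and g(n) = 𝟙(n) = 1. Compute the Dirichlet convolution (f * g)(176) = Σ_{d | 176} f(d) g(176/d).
(μ * 𝟙)(176) = 0

Divisors of 176: [1, 2, 4, 8, 11, 16, 22, 44, 88, 176]. For each d | 176:
  d = 1: μ(1) · 𝟙(176/1) = 1 · 1 = 1
  d = 2: μ(2) · 𝟙(176/2) = -1 · 1 = -1
  d = 4: μ(4) · 𝟙(176/4) = 0 · 1 = 0
  d = 8: μ(8) · 𝟙(176/8) = 0 · 1 = 0
  d = 11: μ(11) · 𝟙(176/11) = -1 · 1 = -1
  d = 16: μ(16) · 𝟙(176/16) = 0 · 1 = 0
  d = 22: μ(22) · 𝟙(176/22) = 1 · 1 = 1
  d = 44: μ(44) · 𝟙(176/44) = 0 · 1 = 0
  d = 88: μ(88) · 𝟙(176/88) = 0 · 1 = 0
  d = 176: μ(176) · 𝟙(176/176) = 0 · 1 = 0
Summing: (μ * 𝟙)(176) = 1 + -1 + 0 + 0 + -1 + 0 + 1 + 0 + 0 + 0 = 0.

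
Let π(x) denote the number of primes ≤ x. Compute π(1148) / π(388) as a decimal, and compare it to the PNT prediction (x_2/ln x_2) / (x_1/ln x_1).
π(1148)/π(388) = 189/76 ≈ 2.4868;  PNT prediction ≈ 2.5032.

π(388) = 76 and π(1148) = 189, so π(1148)/π(388) ≈ 2.4868. The PNT-predicted ratio is (1148/ln(1148)) / (388/ln(388)) ≈ 2.5032. The two agree to within a few percent, as expected.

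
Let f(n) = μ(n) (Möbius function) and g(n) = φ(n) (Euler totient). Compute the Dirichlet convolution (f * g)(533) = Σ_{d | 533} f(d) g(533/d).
(μ * φ)(533) = 429

Divisors of 533: [1, 13, 41, 533]. For each d | 533:
  d = 1: μ(1) · φ(533/1) = 1 · 480 = 480
  d = 13: μ(13) · φ(533/13) = -1 · 40 = -40
  d = 41: μ(41) · φ(533/41) = -1 · 12 = -12
  d = 533: μ(533) · φ(533/533) = 1 · 1 = 1
Summing: (μ * φ)(533) = 480 + -40 + -12 + 1 = 429.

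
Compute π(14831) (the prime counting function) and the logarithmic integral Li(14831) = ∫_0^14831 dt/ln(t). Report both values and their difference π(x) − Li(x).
π(14831) = 1738;  Li(14831) ≈ 1759.04;  π(x) − Li(x) ≈ -21.04.

Direct count of primes ≤ 14831 gives π(14831) = 1738. Numerical evaluation of the logarithmic integral gives Li(14831) ≈ 1759.04. The difference π(x) − Li(x) ≈ -21.04 is typically negative for small/moderate x (Li(x) overestimates), though Littlewood's theorem shows this sign changes infinitely often.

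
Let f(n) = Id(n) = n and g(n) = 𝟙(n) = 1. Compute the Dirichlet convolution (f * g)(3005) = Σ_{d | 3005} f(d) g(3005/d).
(Id * 𝟙)(3005) = 3612

Divisors of 3005: [1, 5, 601, 3005]. For each d | 3005:
  d = 1: Id(1) · 𝟙(3005/1) = 1 · 1 = 1
  d = 5: Id(5) · 𝟙(3005/5) = 5 · 1 = 5
  d = 601: Id(601) · 𝟙(3005/601) = 601 · 1 = 601
  d = 3005: Id(3005) · 𝟙(3005/3005) = 3005 · 1 = 3005
Summing: (Id * 𝟙)(3005) = 1 + 5 + 601 + 3005 = 3612.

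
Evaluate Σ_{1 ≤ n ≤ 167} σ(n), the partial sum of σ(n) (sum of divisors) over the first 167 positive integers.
Σ_{n ≤ 167} σ(n) = 22875

Compute σ(n) for each 1 ≤ n ≤ 167: σ(1) = 1, σ(2) = 3, σ(3) = 4, σ(4) = 7, σ(5) = 6, σ(6) = 12, σ(7) = 8, σ(8) = 15, σ(9) = 13, σ(10) = 18, σ(11) = 12, σ(12) = 28, σ(13) = 14, σ(14) = 24, σ(15) = 24, σ(16) = 31, σ(17) = 18, σ(18) = 39, σ(19) = 20, σ(20) = 42, σ(21) = 32, σ(22) = 36, σ(23) = 24, σ(24) = 60, σ(25) = 31, σ(26) = 42, σ(27) = 40, σ(28) = 56, σ(29) = 30, σ(30) = 72, σ(31) = 32, σ(32) = 63, σ(33) = 48, σ(34) = 54, σ(35) = 48, σ(36) = 91, σ(37) = 38, σ(38) = 60, σ(39) = 56, σ(40) = 90, σ(41) = 42, σ(42) = 96, σ(43) = 44, σ(44) = 84, σ(45) = 78, σ(46) = 72, σ(47) = 48, σ(48) = 124, σ(49) = 57, σ(50) = 93, σ(51) = 72, σ(52) = 98, σ(53) = 54, σ(54) = 120, σ(55) = 72, σ(56) = 120, σ(57) = 80, σ(58) = 90, σ(59) = 60, σ(60) = 168, σ(61) = 62, σ(62) = 96, σ(63) = 104, σ(64) = 127, σ(65) = 84, σ(66) = 144, σ(67) = 68, σ(68) = 126, σ(69) = 96, σ(70) = 144, σ(71) = 72, σ(72) = 195, σ(73) = 74, σ(74) = 114, σ(75) = 124, σ(76) = 140, σ(77) = 96, σ(78) = 168, σ(79) = 80, σ(80) = 186, σ(81) = 121, σ(82) = 126, σ(83) = 84, σ(84) = 224, σ(85) = 108, σ(86) = 132, σ(87) = 120, σ(88) = 180, σ(89) = 90, σ(90) = 234, σ(91) = 112, σ(92) = 168, σ(93) = 128, σ(94) = 144, σ(95) = 120, σ(96) = 252, σ(97) = 98, σ(98) = 171, σ(99) = 156, σ(100) = 217, σ(101) = 102, σ(102) = 216, σ(103) = 104, σ(104) = 210, σ(105) = 192, σ(106) = 162, σ(107) = 108, σ(108) = 280, σ(109) = 110, σ(110) = 216, σ(111) = 152, σ(112) = 248, σ(113) = 114, σ(114) = 240, σ(115) = 144, σ(116) = 210, σ(117) = 182, σ(118) = 180, σ(119) = 144, σ(120) = 360, σ(121) = 133, σ(122) = 186, σ(123) = 168, σ(124) = 224, σ(125) = 156, σ(126) = 312, σ(127) = 128, σ(128) = 255, σ(129) = 176, σ(130) = 252, σ(131) = 132, σ(132) = 336, σ(133) = 160, σ(134) = 204, σ(135) = 240, σ(136) = 270, σ(137) = 138, σ(138) = 288, σ(139) = 140, σ(140) = 336, σ(141) = 192, σ(142) = 216, σ(143) = 168, σ(144) = 403, σ(145) = 180, σ(146) = 222, σ(147) = 228, σ(148) = 266, σ(149) = 150, σ(150) = 372, σ(151) = 152, σ(152) = 300, σ(153) = 234, σ(154) = 288, σ(155) = 192, σ(156) = 392, σ(157) = 158, σ(158) = 240, σ(159) = 216, σ(160) = 378, σ(161) = 192, σ(162) = 363, σ(163) = 164, σ(164) = 294, σ(165) = 288, σ(166) = 252, σ(167) = 168. Summing all 167 values: 22875. (Average order: Σ_{n ≤ x} σ(n) ~ (π²/12) x². For x = 167, (π²/12)·167² ≈ 22937.78.)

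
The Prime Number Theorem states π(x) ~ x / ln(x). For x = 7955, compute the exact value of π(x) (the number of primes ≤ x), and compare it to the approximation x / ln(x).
π(7955) = 1005;  x/ln(x) ≈ 885.70;  relative error ≈ 11.87%.

Directly count primes up to 7955: π(7955) = 1005. The PNT approximation gives 7955/ln(7955) ≈ 7955/8.98156 ≈ 885.70. Relative error (π(x) − x/ln(x)) / π(x) ≈ 11.87%; the approximation is known to undercount slightly (Li(x) is a better estimate).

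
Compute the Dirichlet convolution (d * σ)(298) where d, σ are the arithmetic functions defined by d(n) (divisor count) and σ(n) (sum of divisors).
(d * σ)(298) = 760

Divisors of 298: [1, 2, 149, 298]. For each d | 298:
  d = 1: d(1) · σ(298/1) = 1 · 450 = 450
  d = 2: d(2) · σ(298/2) = 2 · 150 = 300
  d = 149: d(149) · σ(298/149) = 2 · 3 = 6
  d = 298: d(298) · σ(298/298) = 4 · 1 = 4
Summing: (d * σ)(298) = 450 + 300 + 6 + 4 = 760.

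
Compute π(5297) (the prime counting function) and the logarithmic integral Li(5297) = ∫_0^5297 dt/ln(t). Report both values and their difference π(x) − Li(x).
π(5297) = 702;  Li(5297) ≈ 719.03;  π(x) − Li(x) ≈ -17.03.

Direct count of primes ≤ 5297 gives π(5297) = 702. Numerical evaluation of the logarithmic integral gives Li(5297) ≈ 719.03. The difference π(x) − Li(x) ≈ -17.03 is typically negative for small/moderate x (Li(x) overestimates), though Littlewood's theorem shows this sign changes infinitely often.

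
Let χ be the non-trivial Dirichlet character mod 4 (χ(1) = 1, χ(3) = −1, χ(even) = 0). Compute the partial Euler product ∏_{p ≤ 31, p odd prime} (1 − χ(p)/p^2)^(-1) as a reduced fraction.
∏ = 70163108671177093/76623095660544000

The odd primes p ≤ 31 are [3, 5, 7, 11, 13, 17, 19, 23, 29, 31]. For each, χ(p) = 1 if p ≡ 1 mod 4, χ(p) = −1 if p ≡ 3 mod 4. Taking (1 − χ(p)/p^2)^(-1) = p^2/(p^2 − χ(p)): (1 − (-1)/3^2)^(-1) · (1 − (1)/5^2)^(-1) · (1 − (-1)/7^2)^(-1) · (1 − (-1)/11^2)^(-1) · (1 − (1)/13^2)^(-1) · (1 − (1)/17^2)^(-1) · (1 − (-1)/19^2)^(-1) · (1 − (-1)/23^2)^(-1) · (1 − (1)/29^2)^(-1) · (1 − (-1)/31^2)^(-1) = 70163108671177093/76623095660544000.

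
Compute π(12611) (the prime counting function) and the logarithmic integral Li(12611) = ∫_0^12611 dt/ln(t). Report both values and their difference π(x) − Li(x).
π(12611) = 1506;  Li(12611) ≈ 1525.98;  π(x) − Li(x) ≈ -19.98.

Direct count of primes ≤ 12611 gives π(12611) = 1506. Numerical evaluation of the logarithmic integral gives Li(12611) ≈ 1525.98. The difference π(x) − Li(x) ≈ -19.98 is typically negative for small/moderate x (Li(x) overestimates), though Littlewood's theorem shows this sign changes infinitely often.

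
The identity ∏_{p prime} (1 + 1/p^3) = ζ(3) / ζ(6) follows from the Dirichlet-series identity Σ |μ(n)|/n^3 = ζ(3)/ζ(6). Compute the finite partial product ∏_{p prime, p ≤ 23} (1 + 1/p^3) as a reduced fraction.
∏ = 16117288424681472/13642976755448975

The primes p ≤ 23 are [2, 3, 5, 7, 11, 13, 17, 19, 23]. For each, (1 + 1/p^3) = (p^3 + 1)/p^3. Multiplying these fractions over p ∈ [2, 3, 5, 7, 11, 13, 17, 19, 23] gives 16117288424681472/13642976755448975. (In the limit P → ∞ this tends to ζ(3)/ζ(6).)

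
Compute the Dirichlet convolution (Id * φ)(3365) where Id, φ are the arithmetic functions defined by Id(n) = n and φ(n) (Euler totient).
(Id * φ)(3365) = 12105

Divisors of 3365: [1, 5, 673, 3365]. For each d | 3365:
  d = 1: Id(1) · φ(3365/1) = 1 · 2688 = 2688
  d = 5: Id(5) · φ(3365/5) = 5 · 672 = 3360
  d = 673: Id(673) · φ(3365/673) = 673 · 4 = 2692
  d = 3365: Id(3365) · φ(3365/3365) = 3365 · 1 = 3365
Summing: (Id * φ)(3365) = 2688 + 3360 + 2692 + 3365 = 12105.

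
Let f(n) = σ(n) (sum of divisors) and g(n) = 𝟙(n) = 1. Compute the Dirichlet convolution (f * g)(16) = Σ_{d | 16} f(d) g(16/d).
(σ * 𝟙)(16) = 57

Divisors of 16: [1, 2, 4, 8, 16]. For each d | 16:
  d = 1: σ(1) · 𝟙(16/1) = 1 · 1 = 1
  d = 2: σ(2) · 𝟙(16/2) = 3 · 1 = 3
  d = 4: σ(4) · 𝟙(16/4) = 7 · 1 = 7
  d = 8: σ(8) · 𝟙(16/8) = 15 · 1 = 15
  d = 16: σ(16) · 𝟙(16/16) = 31 · 1 = 31
Summing: (σ * 𝟙)(16) = 1 + 3 + 7 + 15 + 31 = 57.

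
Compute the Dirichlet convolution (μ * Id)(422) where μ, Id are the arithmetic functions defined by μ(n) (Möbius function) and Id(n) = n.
(μ * Id)(422) = 210

Divisors of 422: [1, 2, 211, 422]. For each d | 422:
  d = 1: μ(1) · Id(422/1) = 1 · 422 = 422
  d = 2: μ(2) · Id(422/2) = -1 · 211 = -211
  d = 211: μ(211) · Id(422/211) = -1 · 2 = -2
  d = 422: μ(422) · Id(422/422) = 1 · 1 = 1
Summing: (μ * Id)(422) = 422 + -211 + -2 + 1 = 210.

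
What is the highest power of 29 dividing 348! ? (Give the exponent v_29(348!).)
v_29(348!) = 12

Legendre's formula: v_p(n!) = Σ_{k ≥ 1} ⌊n / p^k⌋. For p = 29, n = 348, the terms are:
  ⌊348/29^1⌋ = ⌊348/29⌋ = 12
(the next term ⌊348/29^2⌋ = 0, terminating the sum). Summing: v_29(348!) = 12 = 12.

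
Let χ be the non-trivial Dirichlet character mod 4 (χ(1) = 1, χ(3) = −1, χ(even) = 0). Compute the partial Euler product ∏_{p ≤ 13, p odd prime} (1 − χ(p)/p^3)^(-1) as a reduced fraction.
∏ = 17910767875/18484721664

The odd primes p ≤ 13 are [3, 5, 7, 11, 13]. For each, χ(p) = 1 if p ≡ 1 mod 4, χ(p) = −1 if p ≡ 3 mod 4. Taking (1 − χ(p)/p^3)^(-1) = p^3/(p^3 − χ(p)): (1 − (-1)/3^3)^(-1) · (1 − (1)/5^3)^(-1) · (1 − (-1)/7^3)^(-1) · (1 − (-1)/11^3)^(-1) · (1 − (1)/13^3)^(-1) = 17910767875/18484721664.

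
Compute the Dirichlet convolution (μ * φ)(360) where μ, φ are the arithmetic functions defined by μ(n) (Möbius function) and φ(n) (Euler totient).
(μ * φ)(360) = 24

Divisors of 360: [1, 2, 3, 4, 5, 6, 8, 9, 10, 12, 15, 18, 20, 24, 30, 36, 40, 45, 60, 72, 90, 120, 180, 360]. For each d | 360:
  d = 1: μ(1) · φ(360/1) = 1 · 96 = 96
  d = 2: μ(2) · φ(360/2) = -1 · 48 = -48
  d = 3: μ(3) · φ(360/3) = -1 · 32 = -32
  d = 4: μ(4) · φ(360/4) = 0 · 24 = 0
  d = 5: μ(5) · φ(360/5) = -1 · 24 = -24
  d = 6: μ(6) · φ(360/6) = 1 · 16 = 16
  d = 8: μ(8) · φ(360/8) = 0 · 24 = 0
  d = 9: μ(9) · φ(360/9) = 0 · 16 = 0
  d = 10: μ(10) · φ(360/10) = 1 · 12 = 12
  d = 12: μ(12) · φ(360/12) = 0 · 8 = 0
  d = 15: μ(15) · φ(360/15) = 1 · 8 = 8
  d = 18: μ(18) · φ(360/18) = 0 · 8 = 0
  d = 20: μ(20) · φ(360/20) = 0 · 6 = 0
  d = 24: μ(24) · φ(360/24) = 0 · 8 = 0
  d = 30: μ(30) · φ(360/30) = -1 · 4 = -4
  d = 36: μ(36) · φ(360/36) = 0 · 4 = 0
  d = 40: μ(40) · φ(360/40) = 0 · 6 = 0
  d = 45: μ(45) · φ(360/45) = 0 · 4 = 0
  d = 60: μ(60) · φ(360/60) = 0 · 2 = 0
  d = 72: μ(72) · φ(360/72) = 0 · 4 = 0
  d = 90: μ(90) · φ(360/90) = 0 · 2 = 0
  d = 120: μ(120) · φ(360/120) = 0 · 2 = 0
  d = 180: μ(180) · φ(360/180) = 0 · 1 = 0
  d = 360: μ(360) · φ(360/360) = 0 · 1 = 0
Summing: (μ * φ)(360) = 96 + -48 + -32 + 0 + -24 + 16 + 0 + 0 + 12 + 0 + 8 + 0 + 0 + 0 + -4 + 0 + 0 + 0 + 0 + 0 + 0 + 0 + 0 + 0 = 24.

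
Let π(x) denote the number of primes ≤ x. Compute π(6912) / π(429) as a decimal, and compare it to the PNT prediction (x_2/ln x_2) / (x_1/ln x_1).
π(6912)/π(429) = 889/82 ≈ 10.8415;  PNT prediction ≈ 11.0464.

π(429) = 82 and π(6912) = 889, so π(6912)/π(429) ≈ 10.8415. The PNT-predicted ratio is (6912/ln(6912)) / (429/ln(429)) ≈ 11.0464. The two agree to within a few percent, as expected.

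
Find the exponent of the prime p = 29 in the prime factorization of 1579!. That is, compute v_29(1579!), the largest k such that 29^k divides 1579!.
v_29(1579!) = 55

Legendre's formula: v_p(n!) = Σ_{k ≥ 1} ⌊n / p^k⌋. For p = 29, n = 1579, the terms are:
  ⌊1579/29^1⌋ = ⌊1579/29⌋ = 54
  ⌊1579/29^2⌋ = ⌊1579/841⌋ = 1
(the next term ⌊1579/29^3⌋ = 0, terminating the sum). Summing: v_29(1579!) = 54 + 1 = 55.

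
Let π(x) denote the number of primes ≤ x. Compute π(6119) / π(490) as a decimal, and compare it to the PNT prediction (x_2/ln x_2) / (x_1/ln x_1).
π(6119)/π(490) = 797/93 ≈ 8.5699;  PNT prediction ≈ 8.8718.

π(490) = 93 and π(6119) = 797, so π(6119)/π(490) ≈ 8.5699. The PNT-predicted ratio is (6119/ln(6119)) / (490/ln(490)) ≈ 8.8718. The two agree to within a few percent, as expected.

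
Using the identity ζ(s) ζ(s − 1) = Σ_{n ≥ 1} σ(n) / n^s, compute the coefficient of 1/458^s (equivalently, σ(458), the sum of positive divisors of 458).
σ(458) = 690

In the product (Σ m^0/m^s)(Σ k / k^s) = Σ (Σ_{d | n} d) / n^s, the coefficient of 1/n^s is σ(n) = Σ_{d | n} d. For n = 458, divisors are [1, 2, 229, 458]; summing: σ(458) = 690.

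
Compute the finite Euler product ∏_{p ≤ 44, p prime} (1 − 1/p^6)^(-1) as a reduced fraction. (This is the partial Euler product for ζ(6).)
∏ = 58415599349237689613444204788995855063746535337692192433390985/57419764821752678419559868369284941010851064169028064391462912

The primes p ≤ 44 are [2, 3, 5, 7, 11, 13, 17, 19, 23, 29, 31, 37, 41, 43]. For each prime, (1 − 1/p^6)^(-1) = p^6 / (p^6 − 1). The product is (1 − 1/2^6)^(-1), (1 − 1/3^6)^(-1), (1 − 1/5^6)^(-1), (1 − 1/7^6)^(-1), (1 − 1/11^6)^(-1), (1 − 1/13^6)^(-1), (1 − 1/17^6)^(-1), (1 − 1/19^6)^(-1), (1 − 1/23^6)^(-1), (1 − 1/29^6)^(-1), (1 − 1/31^6)^(-1), (1 − 1/37^6)^(-1), (1 − 1/41^6)^(-1), (1 − 1/43^6)^(-1) = ∏ p^6 / (p^6 − 1) = 58415599349237689613444204788995855063746535337692192433390985/57419764821752678419559868369284941010851064169028064391462912.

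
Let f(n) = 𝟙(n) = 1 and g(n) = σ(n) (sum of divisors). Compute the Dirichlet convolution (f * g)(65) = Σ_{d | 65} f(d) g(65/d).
(𝟙 * σ)(65) = 105

Divisors of 65: [1, 5, 13, 65]. For each d | 65:
  d = 1: 𝟙(1) · σ(65/1) = 1 · 84 = 84
  d = 5: 𝟙(5) · σ(65/5) = 1 · 14 = 14
  d = 13: 𝟙(13) · σ(65/13) = 1 · 6 = 6
  d = 65: 𝟙(65) · σ(65/65) = 1 · 1 = 1
Summing: (𝟙 * σ)(65) = 84 + 14 + 6 + 1 = 105.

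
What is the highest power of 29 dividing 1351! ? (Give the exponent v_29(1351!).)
v_29(1351!) = 47

Legendre's formula: v_p(n!) = Σ_{k ≥ 1} ⌊n / p^k⌋. For p = 29, n = 1351, the terms are:
  ⌊1351/29^1⌋ = ⌊1351/29⌋ = 46
  ⌊1351/29^2⌋ = ⌊1351/841⌋ = 1
(the next term ⌊1351/29^3⌋ = 0, terminating the sum). Summing: v_29(1351!) = 46 + 1 = 47.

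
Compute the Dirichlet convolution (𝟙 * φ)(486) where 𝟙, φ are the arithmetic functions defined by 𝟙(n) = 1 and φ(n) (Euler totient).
(𝟙 * φ)(486) = 486

Divisors of 486: [1, 2, 3, 6, 9, 18, 27, 54, 81, 162, 243, 486]. For each d | 486:
  d = 1: 𝟙(1) · φ(486/1) = 1 · 162 = 162
  d = 2: 𝟙(2) · φ(486/2) = 1 · 162 = 162
  d = 3: 𝟙(3) · φ(486/3) = 1 · 54 = 54
  d = 6: 𝟙(6) · φ(486/6) = 1 · 54 = 54
  d = 9: 𝟙(9) · φ(486/9) = 1 · 18 = 18
  d = 18: 𝟙(18) · φ(486/18) = 1 · 18 = 18
  d = 27: 𝟙(27) · φ(486/27) = 1 · 6 = 6
  d = 54: 𝟙(54) · φ(486/54) = 1 · 6 = 6
  d = 81: 𝟙(81) · φ(486/81) = 1 · 2 = 2
  d = 162: 𝟙(162) · φ(486/162) = 1 · 2 = 2
  d = 243: 𝟙(243) · φ(486/243) = 1 · 1 = 1
  d = 486: 𝟙(486) · φ(486/486) = 1 · 1 = 1
Summing: (𝟙 * φ)(486) = 162 + 162 + 54 + 54 + 18 + 18 + 6 + 6 + 2 + 2 + 1 + 1 = 486.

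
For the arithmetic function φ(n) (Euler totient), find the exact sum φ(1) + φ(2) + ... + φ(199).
Σ_{n ≤ 199} φ(n) = 12152

Compute φ(n) for each 1 ≤ n ≤ 199: φ(1) = 1, φ(2) = 1, φ(3) = 2, φ(4) = 2, φ(5) = 4, φ(6) = 2, φ(7) = 6, φ(8) = 4, φ(9) = 6, φ(10) = 4, φ(11) = 10, φ(12) = 4, φ(13) = 12, φ(14) = 6, φ(15) = 8, φ(16) = 8, φ(17) = 16, φ(18) = 6, φ(19) = 18, φ(20) = 8, φ(21) = 12, φ(22) = 10, φ(23) = 22, φ(24) = 8, φ(25) = 20, φ(26) = 12, φ(27) = 18, φ(28) = 12, φ(29) = 28, φ(30) = 8, φ(31) = 30, φ(32) = 16, φ(33) = 20, φ(34) = 16, φ(35) = 24, φ(36) = 12, φ(37) = 36, φ(38) = 18, φ(39) = 24, φ(40) = 16, φ(41) = 40, φ(42) = 12, φ(43) = 42, φ(44) = 20, φ(45) = 24, φ(46) = 22, φ(47) = 46, φ(48) = 16, φ(49) = 42, φ(50) = 20, φ(51) = 32, φ(52) = 24, φ(53) = 52, φ(54) = 18, φ(55) = 40, φ(56) = 24, φ(57) = 36, φ(58) = 28, φ(59) = 58, φ(60) = 16, φ(61) = 60, φ(62) = 30, φ(63) = 36, φ(64) = 32, φ(65) = 48, φ(66) = 20, φ(67) = 66, φ(68) = 32, φ(69) = 44, φ(70) = 24, φ(71) = 70, φ(72) = 24, φ(73) = 72, φ(74) = 36, φ(75) = 40, φ(76) = 36, φ(77) = 60, φ(78) = 24, φ(79) = 78, φ(80) = 32, φ(81) = 54, φ(82) = 40, φ(83) = 82, φ(84) = 24, φ(85) = 64, φ(86) = 42, φ(87) = 56, φ(88) = 40, φ(89) = 88, φ(90) = 24, φ(91) = 72, φ(92) = 44, φ(93) = 60, φ(94) = 46, φ(95) = 72, φ(96) = 32, φ(97) = 96, φ(98) = 42, φ(99) = 60, φ(100) = 40, φ(101) = 100, φ(102) = 32, φ(103) = 102, φ(104) = 48, φ(105) = 48, φ(106) = 52, φ(107) = 106, φ(108) = 36, φ(109) = 108, φ(110) = 40, φ(111) = 72, φ(112) = 48, φ(113) = 112, φ(114) = 36, φ(115) = 88, φ(116) = 56, φ(117) = 72, φ(118) = 58, φ(119) = 96, φ(120) = 32, φ(121) = 110, φ(122) = 60, φ(123) = 80, φ(124) = 60, φ(125) = 100, φ(126) = 36, φ(127) = 126, φ(128) = 64, φ(129) = 84, φ(130) = 48, φ(131) = 130, φ(132) = 40, φ(133) = 108, φ(134) = 66, φ(135) = 72, φ(136) = 64, φ(137) = 136, φ(138) = 44, φ(139) = 138, φ(140) = 48, φ(141) = 92, φ(142) = 70, φ(143) = 120, φ(144) = 48, φ(145) = 112, φ(146) = 72, φ(147) = 84, φ(148) = 72, φ(149) = 148, φ(150) = 40, φ(151) = 150, φ(152) = 72, φ(153) = 96, φ(154) = 60, φ(155) = 120, φ(156) = 48, φ(157) = 156, φ(158) = 78, φ(159) = 104, φ(160) = 64, φ(161) = 132, φ(162) = 54, φ(163) = 162, φ(164) = 80, φ(165) = 80, φ(166) = 82, φ(167) = 166, φ(168) = 48, φ(169) = 156, φ(170) = 64, φ(171) = 108, φ(172) = 84, φ(173) = 172, φ(174) = 56, φ(175) = 120, φ(176) = 80, φ(177) = 116, φ(178) = 88, φ(179) = 178, φ(180) = 48, φ(181) = 180, φ(182) = 72, φ(183) = 120, φ(184) = 88, φ(185) = 144, φ(186) = 60, φ(187) = 160, φ(188) = 92, φ(189) = 108, φ(190) = 72, φ(191) = 190, φ(192) = 64, φ(193) = 192, φ(194) = 96, φ(195) = 96, φ(196) = 84, φ(197) = 196, φ(198) = 60, φ(199) = 198. Summing all 199 values: 12152. (Average order: Σ_{n ≤ x} φ(n) ~ (3/π²) x². For x = 199, (3/π²)·199² ≈ 12037.26.)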